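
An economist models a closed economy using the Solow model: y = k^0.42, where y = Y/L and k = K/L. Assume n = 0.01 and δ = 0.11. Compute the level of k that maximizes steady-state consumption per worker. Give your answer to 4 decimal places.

k_gold ≈ 8.6706

The effective depreciation rate is n + δ = 0.01 + 0.11 = 0.12.
At the golden rule the marginal product of capital equals n+δ: 0.42·k^(0.42−1) = 0.12. Solving, k_gold = (0.42/0.12)^(1/0.58) ≈ 8.6706.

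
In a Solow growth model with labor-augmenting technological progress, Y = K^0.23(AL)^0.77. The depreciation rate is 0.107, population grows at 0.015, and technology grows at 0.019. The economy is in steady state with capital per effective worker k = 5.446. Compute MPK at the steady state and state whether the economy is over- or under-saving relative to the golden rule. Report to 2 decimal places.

over-saving; MPK ≈ 0.06

n + g + δ = 0.015 + 0.019 + 0.107 = 0.141.
MPK = 0.23·k^(0.23−1) = 0.23·5.446^(-0.77) ≈ 0.0624.
MPK < 0.141, so the economy is dynamically inefficient (over-saving).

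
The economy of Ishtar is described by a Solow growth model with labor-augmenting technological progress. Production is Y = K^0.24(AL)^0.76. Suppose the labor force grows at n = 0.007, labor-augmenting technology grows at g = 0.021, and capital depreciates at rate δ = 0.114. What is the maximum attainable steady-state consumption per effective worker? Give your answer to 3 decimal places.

The effective depreciation rate is n + g + δ = 0.007 + 0.021 + 0.114 = 0.142.
Setting f'(k) = n+g+δ gives 0.24·k^(0.24−1) = 0.142, hence k_gold = (0.24/0.142)^(1/0.76) ≈ 1.9948.
y_gold = 1.9948^0.24 ≈ 1.1803.
c_gold = y_gold − (n+g+δ)·k_gold = 1.1803 − 0.142·1.9948 ≈ 0.8970.

c_gold ≈ 0.897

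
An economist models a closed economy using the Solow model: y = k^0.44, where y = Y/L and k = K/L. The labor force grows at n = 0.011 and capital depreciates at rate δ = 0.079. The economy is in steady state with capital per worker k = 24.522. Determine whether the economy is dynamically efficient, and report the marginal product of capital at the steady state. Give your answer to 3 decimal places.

The effective depreciation rate is n + δ = 0.011 + 0.079 = 0.09.
MPK = 0.44·k^(0.44−1) = 0.44·24.522^(-0.56) ≈ 0.0733.
MPK < 0.09, so the economy is dynamically inefficient (over-saving).

dynamically inefficient; MPK ≈ 0.073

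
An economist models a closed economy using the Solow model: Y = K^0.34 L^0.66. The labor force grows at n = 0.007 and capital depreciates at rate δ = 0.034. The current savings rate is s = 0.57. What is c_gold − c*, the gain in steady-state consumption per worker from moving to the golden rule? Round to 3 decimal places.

Δc ≈ 0.294

Break-even investment rate: n + δ = 0.007 + 0.034 = 0.041.
Current steady state (s = 0.57): k* = (0.57/0.041)^(1/0.66) ≈ 53.9456, y* = 53.9456^0.34 ≈ 3.8803, c* = (1−0.57)·3.8803 ≈ 1.6685.
Golden rule sets MPK = n+δ: 0.34·k^(0.34−1) = 0.041, so k_gold = (0.34/0.041)^(1/0.66) ≈ 24.6582.
y_gold = 24.6582^0.34 ≈ 2.9735, c_gold = y_gold − 0.041·k_gold ≈ 1.9625.
Gain: Δc = 1.9625 − 1.6685 ≈ 0.2940.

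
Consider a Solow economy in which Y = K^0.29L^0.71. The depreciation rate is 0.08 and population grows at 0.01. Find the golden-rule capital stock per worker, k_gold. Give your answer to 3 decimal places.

k_gold ≈ 5.197

Capital per worker breaks even when investment replaces (n + δ)·k; here n + δ = 0.09.
At the golden rule the marginal product of capital equals n+δ: 0.29·k^(0.29−1) = 0.09. Solving, k_gold = (0.29/0.09)^(1/0.71) ≈ 5.1965.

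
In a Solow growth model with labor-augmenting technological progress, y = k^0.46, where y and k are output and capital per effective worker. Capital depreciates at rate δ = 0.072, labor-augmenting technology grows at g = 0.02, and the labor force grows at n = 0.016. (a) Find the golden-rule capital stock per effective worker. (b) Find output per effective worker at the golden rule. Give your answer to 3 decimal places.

Capital per effective worker breaks even when investment replaces (n + g + δ)·k; here n + g + δ = 0.108.
Setting f'(k) = n+g+δ gives 0.46·k^(0.46−1) = 0.108, hence k_gold = (0.46/0.108)^(1/0.54) ≈ 14.6364.
y_gold = 14.6364^0.46 ≈ 3.4364.

(a) k_gold ≈ 14.636; (b) y_gold ≈ 3.436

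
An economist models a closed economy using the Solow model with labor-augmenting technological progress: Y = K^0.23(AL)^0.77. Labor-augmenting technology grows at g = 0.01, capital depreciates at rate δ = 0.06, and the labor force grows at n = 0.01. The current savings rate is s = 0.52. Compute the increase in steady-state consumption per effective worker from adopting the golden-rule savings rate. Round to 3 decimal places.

n + g + δ = 0.01 + 0.01 + 0.06 = 0.08.
Current steady state (s = 0.52): k* = (0.52/0.08)^(1/0.77) ≈ 11.3692, y* = 11.3692^0.23 ≈ 1.7491, c* = (1−0.52)·1.7491 ≈ 0.8396.
Golden rule sets MPK = n+g+δ: 0.23·k^(0.23−1) = 0.08, so k_gold = (0.23/0.08)^(1/0.77) ≈ 3.9412.
y_gold = 3.9412^0.23 ≈ 1.3709, c_gold = y_gold − 0.08·k_gold ≈ 1.0556.
Gain: Δc = 1.0556 − 0.8396 ≈ 0.2160.

Δc ≈ 0.216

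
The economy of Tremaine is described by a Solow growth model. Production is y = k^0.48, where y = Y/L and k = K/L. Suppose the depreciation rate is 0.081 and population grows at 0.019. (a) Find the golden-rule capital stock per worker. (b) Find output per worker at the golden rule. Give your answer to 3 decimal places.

(a) k_gold ≈ 20.421; (b) y_gold ≈ 4.254

The effective depreciation rate is n + δ = 0.019 + 0.081 = 0.1.
Golden rule sets MPK = n+δ: 0.48·k^(0.48−1) = 0.1, so k_gold = (0.48/0.1)^(1/0.52) ≈ 20.4211.
y_gold = 20.4211^0.48 ≈ 4.2544.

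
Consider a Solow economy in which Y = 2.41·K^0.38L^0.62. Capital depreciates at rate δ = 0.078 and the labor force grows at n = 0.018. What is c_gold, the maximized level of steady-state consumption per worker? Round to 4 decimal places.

The effective depreciation rate is n + δ = 0.018 + 0.078 = 0.096.
Maximizing c = f(k) − (n+δ)·k gives f'(k) = n+δ, i.e. 0.38·2.41·k^(0.38−1) = 0.096, so k_gold = (0.38·2.41/0.096)^(1/0.62) ≈ 38.0090.
y_gold = 2.41·38.0090^0.38 ≈ 9.6023.
c_gold = y_gold − (n+δ)·k_gold = 9.6023 − 0.096·38.0090 ≈ 5.9534.

c_gold ≈ 5.9534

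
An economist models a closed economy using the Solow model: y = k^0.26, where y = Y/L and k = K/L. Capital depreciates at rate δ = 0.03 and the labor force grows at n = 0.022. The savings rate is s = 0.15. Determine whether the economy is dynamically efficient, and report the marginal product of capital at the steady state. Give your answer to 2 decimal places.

Break-even investment rate: n + δ = 0.022 + 0.03 = 0.052.
Steady-state k*: s·k^0.26 = 0.052·k gives k* = (0.15/0.052)^(1/0.74) ≈ 4.1854.
MPK = 0.26·4.1854^(-0.74) ≈ 0.0901.
MPK > n+δ = 0.052, so the economy is dynamically efficient (under-saving).

dynamically efficient; MPK ≈ 0.09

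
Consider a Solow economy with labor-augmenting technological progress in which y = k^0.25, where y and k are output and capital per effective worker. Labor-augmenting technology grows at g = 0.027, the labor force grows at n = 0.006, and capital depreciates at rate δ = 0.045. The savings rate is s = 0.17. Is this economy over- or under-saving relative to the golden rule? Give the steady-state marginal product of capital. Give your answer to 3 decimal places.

under-saving; MPK ≈ 0.115

n + g + δ = 0.006 + 0.027 + 0.045 = 0.078.
Steady-state k*: s·k^0.25 = 0.078·k gives k* = (0.17/0.078)^(1/0.75) ≈ 2.8258.
MPK = 0.25·2.8258^(-0.75) ≈ 0.1147.
MPK > n+g+δ = 0.078, so the economy is dynamically efficient (under-saving).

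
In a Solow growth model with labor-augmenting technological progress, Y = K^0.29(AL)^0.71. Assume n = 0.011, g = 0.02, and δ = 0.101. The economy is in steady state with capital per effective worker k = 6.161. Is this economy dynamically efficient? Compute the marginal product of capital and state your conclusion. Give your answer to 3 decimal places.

n + g + δ = 0.011 + 0.02 + 0.101 = 0.132.
MPK = 0.29·k^(0.29−1) = 0.29·6.161^(-0.71) ≈ 0.0798.
MPK < 0.132, so the economy is dynamically inefficient (over-saving).

dynamically inefficient; MPK ≈ 0.080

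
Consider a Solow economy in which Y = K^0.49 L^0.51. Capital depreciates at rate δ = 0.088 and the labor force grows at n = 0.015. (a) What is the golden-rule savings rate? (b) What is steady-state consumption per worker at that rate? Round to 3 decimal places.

(a) s_gold = 0.490; (b) c_gold ≈ 2.282

The effective depreciation rate is n + δ = 0.015 + 0.088 = 0.103.
For Cobb-Douglas, s_gold equals capital's share: s_gold = 0.49.
Golden rule sets MPK = n+δ: 0.49·k^(0.49−1) = 0.103, so k_gold = (0.49/0.103)^(1/0.51) ≈ 21.2890.
y_gold = 21.2890^0.49 ≈ 4.4750; c_gold = (1−0.49)·y_gold ≈ 2.2823.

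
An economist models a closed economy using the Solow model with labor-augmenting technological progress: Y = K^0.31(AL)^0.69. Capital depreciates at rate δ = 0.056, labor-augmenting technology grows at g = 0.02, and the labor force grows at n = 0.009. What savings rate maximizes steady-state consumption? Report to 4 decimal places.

The effective depreciation rate is n + g + δ = 0.009 + 0.02 + 0.056 = 0.085.
At the golden rule MPK = n+g+δ, and in any Cobb-Douglas steady state s = (n+g+δ)·k/y = MPK·k/y = capital's share 0.31.

s_gold = 0.3100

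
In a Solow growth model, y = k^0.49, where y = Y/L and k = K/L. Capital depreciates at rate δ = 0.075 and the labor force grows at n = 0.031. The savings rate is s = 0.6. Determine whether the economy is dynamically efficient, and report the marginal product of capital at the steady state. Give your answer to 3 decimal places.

dynamically inefficient; MPK ≈ 0.087

Break-even investment rate: n + δ = 0.031 + 0.075 = 0.106.
Steady-state k*: s·k^0.49 = 0.106·k gives k* = (0.6/0.106)^(1/0.51) ≈ 29.9342.
MPK = 0.49·29.9342^(-0.51) ≈ 0.0866.
MPK < n+δ = 0.106, so the economy is dynamically inefficient (over-saving).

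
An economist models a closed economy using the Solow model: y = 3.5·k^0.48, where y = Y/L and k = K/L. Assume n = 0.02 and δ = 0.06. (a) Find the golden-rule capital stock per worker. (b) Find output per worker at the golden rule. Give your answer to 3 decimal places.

Capital per worker breaks even when investment replaces (n + δ)·k; here n + δ = 0.08.
Setting f'(k) = n+δ gives 0.48·3.5·k^(0.48−1) = 0.08, hence k_gold = (0.48·3.5/0.08)^(1/0.52) ≈ 348.9229.
y_gold = 3.5·348.9229^0.48 ≈ 58.1538.

(a) k_gold ≈ 348.923; (b) y_gold ≈ 58.154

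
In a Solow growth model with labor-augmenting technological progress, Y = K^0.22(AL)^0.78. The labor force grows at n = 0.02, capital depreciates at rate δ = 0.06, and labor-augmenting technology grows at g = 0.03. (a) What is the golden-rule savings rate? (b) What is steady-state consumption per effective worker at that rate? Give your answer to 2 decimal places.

(a) s_gold = 0.22; (b) c_gold ≈ 0.95

Break-even investment rate: n + g + δ = 0.02 + 0.03 + 0.06 = 0.11.
For Cobb-Douglas, s_gold equals capital's share: s_gold = 0.22.
Maximizing c = f(k) − (n+g+δ)·k gives f'(k) = n+g+δ, i.e. 0.22·k^(0.22−1) = 0.11, so k_gold = (0.22/0.11)^(1/0.78) ≈ 2.4318.
y_gold = 2.4318^0.22 ≈ 1.2159; c_gold = (1−0.22)·y_gold ≈ 0.9484.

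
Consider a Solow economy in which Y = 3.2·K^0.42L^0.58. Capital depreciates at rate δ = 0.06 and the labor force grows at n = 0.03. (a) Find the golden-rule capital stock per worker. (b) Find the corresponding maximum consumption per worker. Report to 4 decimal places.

n + δ = 0.03 + 0.06 = 0.09.
Golden rule sets MPK = n+δ: 0.42·3.2·k^(0.42−1) = 0.09, so k_gold = (0.42·3.2/0.09)^(1/0.58) ≈ 105.7811.
y_gold = 3.2·105.7811^0.42 ≈ 22.6674; c_gold = y_gold − 0.09·k_gold ≈ 13.1471.

(a) k_gold ≈ 105.7811; (b) c_gold ≈ 13.1471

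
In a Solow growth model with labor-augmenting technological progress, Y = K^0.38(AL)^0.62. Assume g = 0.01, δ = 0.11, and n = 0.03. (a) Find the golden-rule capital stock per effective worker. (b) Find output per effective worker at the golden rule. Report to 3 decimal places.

Capital per effective worker breaks even when investment replaces (n + g + δ)·k; here n + g + δ = 0.15.
Setting f'(k) = n+g+δ gives 0.38·k^(0.38−1) = 0.15, hence k_gold = (0.38/0.15)^(1/0.62) ≈ 4.4783.
y_gold = 4.4783^0.38 ≈ 1.7678.

(a) k_gold ≈ 4.478; (b) y_gold ≈ 1.768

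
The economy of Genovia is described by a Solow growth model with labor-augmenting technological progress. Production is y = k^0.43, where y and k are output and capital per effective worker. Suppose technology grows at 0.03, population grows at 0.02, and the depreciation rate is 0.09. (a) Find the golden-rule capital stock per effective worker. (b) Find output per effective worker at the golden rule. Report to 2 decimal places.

Capital per effective worker breaks even when investment replaces (n + g + δ)·k; here n + g + δ = 0.14.
At the golden rule the marginal product of capital equals n+g+δ: 0.43·k^(0.43−1) = 0.14. Solving, k_gold = (0.43/0.14)^(1/0.57) ≈ 7.1612.
y_gold = 7.1612^0.43 ≈ 2.3315.

(a) k_gold ≈ 7.16; (b) y_gold ≈ 2.33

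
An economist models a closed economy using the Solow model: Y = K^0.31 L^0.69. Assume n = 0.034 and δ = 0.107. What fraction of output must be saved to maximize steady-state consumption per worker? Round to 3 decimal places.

s_gold = 0.310

Capital per worker breaks even when investment replaces (n + δ)·k; here n + δ = 0.141.
At the golden rule MPK = n+δ, and in any Cobb-Douglas steady state s = (n+δ)·k/y = MPK·k/y = capital's share 0.31.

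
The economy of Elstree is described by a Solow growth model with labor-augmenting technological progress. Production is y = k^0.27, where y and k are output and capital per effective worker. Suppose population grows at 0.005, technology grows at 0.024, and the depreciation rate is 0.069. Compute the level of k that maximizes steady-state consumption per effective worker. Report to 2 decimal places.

k_gold ≈ 4.01

n + g + δ = 0.005 + 0.024 + 0.069 = 0.098.
Maximizing c = f(k) − (n+g+δ)·k gives f'(k) = n+g+δ, i.e. 0.27·k^(0.27−1) = 0.098, so k_gold = (0.27/0.098)^(1/0.73) ≈ 4.0080.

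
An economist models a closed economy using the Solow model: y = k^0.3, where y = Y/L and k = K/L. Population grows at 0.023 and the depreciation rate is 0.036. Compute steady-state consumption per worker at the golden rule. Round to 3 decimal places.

c_gold ≈ 1.405

The effective depreciation rate is n + δ = 0.023 + 0.036 = 0.059.
Maximizing c = f(k) − (n+δ)·k gives f'(k) = n+δ, i.e. 0.3·k^(0.3−1) = 0.059, so k_gold = (0.3/0.059)^(1/0.7) ≈ 10.2084.
y_gold = 10.2084^0.3 ≈ 2.0076.
c_gold = y_gold − (n+δ)·k_gold = 2.0076 − 0.059·10.2084 ≈ 1.4054.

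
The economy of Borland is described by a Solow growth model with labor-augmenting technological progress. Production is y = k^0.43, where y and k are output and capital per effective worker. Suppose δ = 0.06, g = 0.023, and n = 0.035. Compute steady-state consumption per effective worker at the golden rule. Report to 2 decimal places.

c_gold ≈ 1.51

n + g + δ = 0.035 + 0.023 + 0.06 = 0.118.
Maximizing c = f(k) − (n+g+δ)·k gives f'(k) = n+g+δ, i.e. 0.43·k^(0.43−1) = 0.118, so k_gold = (0.43/0.118)^(1/0.57) ≈ 9.6658.
y_gold = 9.6658^0.43 ≈ 2.6525.
c_gold = y_gold − (n+g+δ)·k_gold = 2.6525 − 0.118·9.6658 ≈ 1.5119.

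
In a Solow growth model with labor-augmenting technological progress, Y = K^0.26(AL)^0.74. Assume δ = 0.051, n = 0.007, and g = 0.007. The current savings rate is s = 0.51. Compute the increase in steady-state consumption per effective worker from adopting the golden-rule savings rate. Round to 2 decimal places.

Δc ≈ 0.19

Break-even investment rate: n + g + δ = 0.007 + 0.007 + 0.051 = 0.065.
Current steady state (s = 0.51): k* = (0.51/0.065)^(1/0.74) ≈ 16.1806, y* = 16.1806^0.26 ≈ 2.0622, c* = (1−0.51)·2.0622 ≈ 1.0105.
At the golden rule the marginal product of capital equals n+g+δ: 0.26·k^(0.26−1) = 0.065. Solving, k_gold = (0.26/0.065)^(1/0.74) ≈ 6.5102.
y_gold = 6.5102^0.26 ≈ 1.6276, c_gold = y_gold − 0.065·k_gold ≈ 1.2044.
Gain: Δc = 1.2044 − 1.0105 ≈ 0.1939.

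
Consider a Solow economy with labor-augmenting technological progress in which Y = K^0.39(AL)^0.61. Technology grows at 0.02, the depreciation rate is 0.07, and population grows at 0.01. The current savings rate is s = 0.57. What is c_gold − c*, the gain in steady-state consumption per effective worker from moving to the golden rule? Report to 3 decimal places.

Δc ≈ 0.148

The effective depreciation rate is n + g + δ = 0.01 + 0.02 + 0.07 = 0.1.
Current steady state (s = 0.57): k* = (0.57/0.1)^(1/0.61) ≈ 17.3436, y* = 17.3436^0.39 ≈ 3.0427, c* = (1−0.57)·3.0427 ≈ 1.3084.
Golden rule sets MPK = n+g+δ: 0.39·k^(0.39−1) = 0.1, so k_gold = (0.39/0.1)^(1/0.61) ≈ 9.3102.
y_gold = 9.3102^0.39 ≈ 2.3872, c_gold = y_gold − 0.1·k_gold ≈ 1.4562.
Gain: Δc = 1.4562 − 1.3084 ≈ 0.1478.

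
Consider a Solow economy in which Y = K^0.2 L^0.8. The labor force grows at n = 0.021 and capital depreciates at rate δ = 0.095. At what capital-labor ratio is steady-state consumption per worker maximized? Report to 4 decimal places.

k_gold ≈ 1.9757

Capital per worker breaks even when investment replaces (n + δ)·k; here n + δ = 0.116.
At the golden rule the marginal product of capital equals n+δ: 0.2·k^(0.2−1) = 0.116. Solving, k_gold = (0.2/0.116)^(1/0.8) ≈ 1.9757.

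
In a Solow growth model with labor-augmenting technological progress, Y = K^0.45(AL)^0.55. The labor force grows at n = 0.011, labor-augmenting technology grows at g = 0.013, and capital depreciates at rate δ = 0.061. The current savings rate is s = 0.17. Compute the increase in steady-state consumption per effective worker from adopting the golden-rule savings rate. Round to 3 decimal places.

Capital per effective worker breaks even when investment replaces (n + g + δ)·k; here n + g + δ = 0.085.
Current steady state (s = 0.17): k* = (0.17/0.085)^(1/0.55) ≈ 3.5264, y* = 3.5264^0.45 ≈ 1.7632, c* = (1−0.17)·1.7632 ≈ 1.4634.
At the golden rule the marginal product of capital equals n+g+δ: 0.45·k^(0.45−1) = 0.085. Solving, k_gold = (0.45/0.085)^(1/0.55) ≈ 20.7009.
y_gold = 20.7009^0.45 ≈ 3.9102, c_gold = y_gold − 0.085·k_gold ≈ 2.1506.
Gain: Δc = 2.1506 − 1.4634 ≈ 0.6871.

Δc ≈ 0.687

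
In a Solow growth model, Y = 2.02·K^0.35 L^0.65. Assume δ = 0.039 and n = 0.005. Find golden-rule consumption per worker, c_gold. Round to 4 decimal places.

c_gold ≈ 5.8564

n + δ = 0.005 + 0.039 = 0.044.
Setting f'(k) = n+δ gives 0.35·2.02·k^(0.35−1) = 0.044, hence k_gold = (0.35·2.02/0.044)^(1/0.65) ≈ 71.6693.
y_gold = 2.02·71.6693^0.35 ≈ 9.0099.
c_gold = y_gold − (n+δ)·k_gold = 9.0099 − 0.044·71.6693 ≈ 5.8564.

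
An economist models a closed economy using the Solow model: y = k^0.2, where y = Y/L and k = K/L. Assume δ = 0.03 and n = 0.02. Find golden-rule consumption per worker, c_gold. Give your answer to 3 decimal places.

c_gold ≈ 1.131

n + δ = 0.02 + 0.03 = 0.05.
Setting f'(k) = n+δ gives 0.2·k^(0.2−1) = 0.05, hence k_gold = (0.2/0.05)^(1/0.8) ≈ 5.6569.
y_gold = 5.6569^0.2 ≈ 1.4142.
c_gold = y_gold − (n+δ)·k_gold = 1.4142 − 0.05·5.6569 ≈ 1.1314.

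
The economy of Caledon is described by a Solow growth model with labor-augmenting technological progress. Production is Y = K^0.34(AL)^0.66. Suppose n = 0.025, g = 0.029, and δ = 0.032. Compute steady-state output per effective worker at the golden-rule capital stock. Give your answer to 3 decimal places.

y_gold ≈ 2.030

The effective depreciation rate is n + g + δ = 0.025 + 0.029 + 0.032 = 0.086.
At the golden rule the marginal product of capital equals n+g+δ: 0.34·k^(0.34−1) = 0.086. Solving, k_gold = (0.34/0.086)^(1/0.66) ≈ 8.0263.
Output: y_gold = k_gold^0.34 = 8.0263^0.34 ≈ 2.0302.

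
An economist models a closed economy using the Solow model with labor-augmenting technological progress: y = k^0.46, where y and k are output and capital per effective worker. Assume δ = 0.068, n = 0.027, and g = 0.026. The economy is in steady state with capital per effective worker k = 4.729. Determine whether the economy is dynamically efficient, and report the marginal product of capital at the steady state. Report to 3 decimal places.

dynamically efficient; MPK ≈ 0.199

n + g + δ = 0.027 + 0.026 + 0.068 = 0.121.
MPK = 0.46·k^(0.46−1) = 0.46·4.729^(-0.54) ≈ 0.1988.
MPK > 0.121, so the economy is dynamically efficient (under-saving).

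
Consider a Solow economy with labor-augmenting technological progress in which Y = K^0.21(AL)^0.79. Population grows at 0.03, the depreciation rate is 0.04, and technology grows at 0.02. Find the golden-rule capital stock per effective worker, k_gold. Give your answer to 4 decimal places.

Break-even investment rate: n + g + δ = 0.03 + 0.02 + 0.04 = 0.09.
Maximizing c = f(k) − (n+g+δ)·k gives f'(k) = n+g+δ, i.e. 0.21·k^(0.21−1) = 0.09, so k_gold = (0.21/0.09)^(1/0.79) ≈ 2.9228.

k_gold ≈ 2.9228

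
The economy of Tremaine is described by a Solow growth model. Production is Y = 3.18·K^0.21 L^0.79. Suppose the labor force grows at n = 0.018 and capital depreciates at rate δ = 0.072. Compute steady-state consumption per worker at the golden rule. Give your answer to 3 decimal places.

The effective depreciation rate is n + δ = 0.018 + 0.072 = 0.09.
Maximizing c = f(k) − (n+δ)·k gives f'(k) = n+δ, i.e. 0.21·3.18·k^(0.21−1) = 0.09, so k_gold = (0.21·3.18/0.09)^(1/0.79) ≈ 12.6409.
y_gold = 3.18·12.6409^0.21 ≈ 5.4175.
c_gold = y_gold − (n+δ)·k_gold = 5.4175 − 0.09·12.6409 ≈ 4.2798.

c_gold ≈ 4.280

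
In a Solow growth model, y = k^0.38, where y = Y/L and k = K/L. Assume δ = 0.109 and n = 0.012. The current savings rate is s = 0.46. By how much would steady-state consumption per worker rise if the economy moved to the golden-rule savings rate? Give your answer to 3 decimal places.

Δc ≈ 0.026

Break-even investment rate: n + δ = 0.012 + 0.109 = 0.121.
Current steady state (s = 0.46): k* = (0.46/0.121)^(1/0.62) ≈ 8.6187, y* = 8.6187^0.38 ≈ 2.2671, c* = (1−0.46)·2.2671 ≈ 1.2242.
Setting f'(k) = n+δ gives 0.38·k^(0.38−1) = 0.121, hence k_gold = (0.38/0.121)^(1/0.62) ≈ 6.3330.
y_gold = 6.3330^0.38 ≈ 2.0166, c_gold = y_gold − 0.121·k_gold ≈ 1.2503.
Gain: Δc = 1.2503 − 1.2242 ≈ 0.0260.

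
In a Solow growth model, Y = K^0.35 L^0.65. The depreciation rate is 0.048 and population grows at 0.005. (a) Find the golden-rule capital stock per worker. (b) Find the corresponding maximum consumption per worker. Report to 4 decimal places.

The effective depreciation rate is n + δ = 0.005 + 0.048 = 0.053.
Maximizing c = f(k) − (n+δ)·k gives f'(k) = n+δ, i.e. 0.35·k^(0.35−1) = 0.053, so k_gold = (0.35/0.053)^(1/0.65) ≈ 18.2481.
y_gold = 18.2481^0.35 ≈ 2.7633; c_gold = y_gold − 0.053·k_gold ≈ 1.7961.

(a) k_gold ≈ 18.2481; (b) c_gold ≈ 1.7961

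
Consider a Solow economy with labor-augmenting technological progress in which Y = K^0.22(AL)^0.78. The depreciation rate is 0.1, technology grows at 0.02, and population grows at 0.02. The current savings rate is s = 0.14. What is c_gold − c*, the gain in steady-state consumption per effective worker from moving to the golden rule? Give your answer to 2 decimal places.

Δc ≈ 0.03

The effective depreciation rate is n + g + δ = 0.02 + 0.02 + 0.1 = 0.14.
Current steady state (s = 0.14): k* = (0.14/0.14)^(1/0.78) ≈ 1.0000, y* = 1.0000^0.22 ≈ 1.0000, c* = (1−0.14)·1.0000 ≈ 0.8600.
Golden rule sets MPK = n+g+δ: 0.22·k^(0.22−1) = 0.14, so k_gold = (0.22/0.14)^(1/0.78) ≈ 1.7851.
y_gold = 1.7851^0.22 ≈ 1.1360, c_gold = y_gold − 0.14·k_gold ≈ 0.8861.
Gain: Δc = 0.8861 − 0.8600 ≈ 0.0261.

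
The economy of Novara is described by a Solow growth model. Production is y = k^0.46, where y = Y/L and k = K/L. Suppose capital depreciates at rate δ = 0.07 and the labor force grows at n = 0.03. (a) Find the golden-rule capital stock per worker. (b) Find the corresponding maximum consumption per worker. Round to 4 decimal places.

Break-even investment rate: n + δ = 0.03 + 0.07 = 0.1.
Setting f'(k) = n+δ gives 0.46·k^(0.46−1) = 0.1, hence k_gold = (0.46/0.1)^(1/0.54) ≈ 16.8783.
y_gold = 16.8783^0.46 ≈ 3.6692; c_gold = y_gold − 0.1·k_gold ≈ 1.9814.

(a) k_gold ≈ 16.8783; (b) c_gold ≈ 1.9814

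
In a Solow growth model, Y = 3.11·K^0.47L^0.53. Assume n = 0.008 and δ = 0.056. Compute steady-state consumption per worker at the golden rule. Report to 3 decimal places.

Capital per worker breaks even when investment replaces (n + δ)·k; here n + δ = 0.064.
Setting f'(k) = n+δ gives 0.47·3.11·k^(0.47−1) = 0.064, hence k_gold = (0.47·3.11/0.064)^(1/0.53) ≈ 366.0530.
y_gold = 3.11·366.0530^0.47 ≈ 49.8455.
c_gold = y_gold − (n+δ)·k_gold = 49.8455 − 0.064·366.0530 ≈ 26.4181.

c_gold ≈ 26.418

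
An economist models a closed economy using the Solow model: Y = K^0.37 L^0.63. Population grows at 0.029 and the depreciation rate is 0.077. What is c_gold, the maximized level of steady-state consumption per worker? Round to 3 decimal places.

c_gold ≈ 1.313

Capital per worker breaks even when investment replaces (n + δ)·k; here n + δ = 0.106.
Maximizing c = f(k) − (n+δ)·k gives f'(k) = n+δ, i.e. 0.37·k^(0.37−1) = 0.106, so k_gold = (0.37/0.106)^(1/0.63) ≈ 7.2734.
y_gold = 7.2734^0.37 ≈ 2.0837.
c_gold = y_gold − (n+δ)·k_gold = 2.0837 − 0.106·7.2734 ≈ 1.3128.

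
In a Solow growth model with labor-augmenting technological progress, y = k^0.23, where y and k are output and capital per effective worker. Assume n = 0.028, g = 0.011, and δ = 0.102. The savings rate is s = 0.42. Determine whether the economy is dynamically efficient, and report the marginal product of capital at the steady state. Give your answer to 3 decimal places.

dynamically inefficient; MPK ≈ 0.077

Break-even investment rate: n + g + δ = 0.028 + 0.011 + 0.102 = 0.141.
Steady-state k*: s·k^0.23 = 0.141·k gives k* = (0.42/0.141)^(1/0.77) ≈ 4.1269.
MPK = 0.23·4.1269^(-0.77) ≈ 0.0772.
MPK < n+g+δ = 0.141, so the economy is dynamically inefficient (over-saving).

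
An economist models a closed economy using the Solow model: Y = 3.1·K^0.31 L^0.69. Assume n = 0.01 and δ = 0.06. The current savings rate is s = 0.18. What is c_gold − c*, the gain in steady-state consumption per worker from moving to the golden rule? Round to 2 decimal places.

Δc ≈ 0.48

Capital per worker breaks even when investment replaces (n + δ)·k; here n + δ = 0.07.
Current steady state (s = 0.18): k* = (0.18·3.1/0.07)^(1/0.69) ≈ 20.2570, y* = 3.1·20.2570^0.31 ≈ 7.8777, c* = (1−0.18)·7.8777 ≈ 6.4597.
At the golden rule the marginal product of capital equals n+δ: 0.31·3.1·k^(0.31−1) = 0.07. Solving, k_gold = (0.31·3.1/0.07)^(1/0.69) ≈ 44.5382.
y_gold = 3.1·44.5382^0.31 ≈ 10.0570, c_gold = y_gold − 0.07·k_gold ≈ 6.9393.
Gain: Δc = 6.9393 − 6.4597 ≈ 0.4796.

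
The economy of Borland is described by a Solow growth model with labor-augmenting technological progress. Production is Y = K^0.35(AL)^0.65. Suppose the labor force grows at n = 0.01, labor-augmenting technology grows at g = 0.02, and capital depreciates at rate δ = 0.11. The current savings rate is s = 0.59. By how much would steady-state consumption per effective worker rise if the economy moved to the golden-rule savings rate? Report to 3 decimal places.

Δc ≈ 0.175

Capital per effective worker breaks even when investment replaces (n + g + δ)·k; here n + g + δ = 0.14.
Current steady state (s = 0.59): k* = (0.59/0.14)^(1/0.65) ≈ 9.1435, y* = 9.1435^0.35 ≈ 2.1697, c* = (1−0.59)·2.1697 ≈ 0.8896.
Maximizing c = f(k) − (n+g+δ)·k gives f'(k) = n+g+δ, i.e. 0.35·k^(0.35−1) = 0.14, so k_gold = (0.35/0.14)^(1/0.65) ≈ 4.0946.
y_gold = 4.0946^0.35 ≈ 1.6379, c_gold = y_gold − 0.14·k_gold ≈ 1.0646.
Gain: Δc = 1.0646 − 0.8896 ≈ 0.1750.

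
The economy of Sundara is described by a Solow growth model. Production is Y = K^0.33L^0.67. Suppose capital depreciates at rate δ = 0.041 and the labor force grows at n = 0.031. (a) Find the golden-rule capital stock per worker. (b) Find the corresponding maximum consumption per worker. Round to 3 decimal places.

Capital per worker breaks even when investment replaces (n + δ)·k; here n + δ = 0.072.
Golden rule sets MPK = n+δ: 0.33·k^(0.33−1) = 0.072, so k_gold = (0.33/0.072)^(1/0.67) ≈ 9.7015.
y_gold = 9.7015^0.33 ≈ 2.1167; c_gold = y_gold − 0.072·k_gold ≈ 1.4182.

(a) k_gold ≈ 9.701; (b) c_gold ≈ 1.418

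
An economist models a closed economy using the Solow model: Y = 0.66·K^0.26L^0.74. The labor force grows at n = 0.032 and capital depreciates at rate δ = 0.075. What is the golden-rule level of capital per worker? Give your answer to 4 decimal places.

k_gold ≈ 1.8932

n + δ = 0.032 + 0.075 = 0.107.
Golden rule sets MPK = n+δ: 0.26·0.66·k^(0.26−1) = 0.107, so k_gold = (0.26·0.66/0.107)^(1/0.74) ≈ 1.8932.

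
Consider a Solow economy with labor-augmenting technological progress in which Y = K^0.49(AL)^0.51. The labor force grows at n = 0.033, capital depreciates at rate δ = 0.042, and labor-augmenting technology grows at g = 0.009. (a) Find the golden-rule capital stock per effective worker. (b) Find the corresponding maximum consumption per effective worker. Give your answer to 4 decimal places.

n + g + δ = 0.033 + 0.009 + 0.042 = 0.084.
Setting f'(k) = n+g+δ gives 0.49·k^(0.49−1) = 0.084, hence k_gold = (0.49/0.084)^(1/0.51) ≈ 31.7539.
y_gold = 31.7539^0.49 ≈ 5.4435; c_gold = y_gold − 0.084·k_gold ≈ 2.7762.

(a) k_gold ≈ 31.7539; (b) c_gold ≈ 2.7762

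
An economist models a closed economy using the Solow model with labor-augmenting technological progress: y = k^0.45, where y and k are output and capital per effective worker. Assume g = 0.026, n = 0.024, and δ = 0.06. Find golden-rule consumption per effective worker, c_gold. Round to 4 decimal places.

c_gold ≈ 1.7416

Break-even investment rate: n + g + δ = 0.024 + 0.026 + 0.06 = 0.11.
At the golden rule the marginal product of capital equals n+g+δ: 0.45·k^(0.45−1) = 0.11. Solving, k_gold = (0.45/0.11)^(1/0.55) ≈ 12.9539.
y_gold = 12.9539^0.45 ≈ 3.1665.
c_gold = y_gold − (n+g+δ)·k_gold = 3.1665 − 0.11·12.9539 ≈ 1.7416.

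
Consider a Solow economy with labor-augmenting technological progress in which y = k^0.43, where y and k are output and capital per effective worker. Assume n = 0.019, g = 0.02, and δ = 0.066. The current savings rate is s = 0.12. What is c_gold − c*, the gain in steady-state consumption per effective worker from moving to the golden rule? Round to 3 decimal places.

Δc ≈ 0.678

n + g + δ = 0.019 + 0.02 + 0.066 = 0.105.
Current steady state (s = 0.12): k* = (0.12/0.105)^(1/0.57) ≈ 1.2640, y* = 1.2640^0.43 ≈ 1.1060, c* = (1−0.12)·1.1060 ≈ 0.9733.
Maximizing c = f(k) − (n+g+δ)·k gives f'(k) = n+g+δ, i.e. 0.43·k^(0.43−1) = 0.105, so k_gold = (0.43/0.105)^(1/0.57) ≈ 11.8624.
y_gold = 11.8624^0.43 ≈ 2.8966, c_gold = y_gold − 0.105·k_gold ≈ 1.6511.
Gain: Δc = 1.6511 − 0.9733 ≈ 0.6778.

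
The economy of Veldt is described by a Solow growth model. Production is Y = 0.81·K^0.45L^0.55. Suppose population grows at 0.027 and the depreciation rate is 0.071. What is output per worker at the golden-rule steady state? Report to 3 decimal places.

Break-even investment rate: n + δ = 0.027 + 0.071 = 0.098.
At the golden rule the marginal product of capital equals n+δ: 0.45·0.81·k^(0.45−1) = 0.098. Solving, k_gold = (0.45·0.81/0.098)^(1/0.55) ≈ 10.8948.
Output: y_gold = 0.81·k_gold^0.45 = 0.81·10.8948^0.45 ≈ 2.3727.

y_gold ≈ 2.373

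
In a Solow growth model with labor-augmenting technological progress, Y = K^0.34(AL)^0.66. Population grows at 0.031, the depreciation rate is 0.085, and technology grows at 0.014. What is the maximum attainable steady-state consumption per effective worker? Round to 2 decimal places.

Capital per effective worker breaks even when investment replaces (n + g + δ)·k; here n + g + δ = 0.13.
Maximizing c = f(k) − (n+g+δ)·k gives f'(k) = n+g+δ, i.e. 0.34·k^(0.34−1) = 0.13, so k_gold = (0.34/0.13)^(1/0.66) ≈ 4.2917.
y_gold = 4.2917^0.34 ≈ 1.6409.
c_gold = y_gold − (n+g+δ)·k_gold = 1.6409 − 0.13·4.2917 ≈ 1.0830.

c_gold ≈ 1.08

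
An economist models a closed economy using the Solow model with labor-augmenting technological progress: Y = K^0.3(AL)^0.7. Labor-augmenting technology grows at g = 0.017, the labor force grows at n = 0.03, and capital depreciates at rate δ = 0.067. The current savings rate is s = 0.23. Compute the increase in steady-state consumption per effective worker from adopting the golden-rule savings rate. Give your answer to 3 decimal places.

Δc ≈ 0.019

Break-even investment rate: n + g + δ = 0.03 + 0.017 + 0.067 = 0.114.
Current steady state (s = 0.23): k* = (0.23/0.114)^(1/0.7) ≈ 2.7256, y* = 2.7256^0.3 ≈ 1.3509, c* = (1−0.23)·1.3509 ≈ 1.0402.
Maximizing c = f(k) − (n+g+δ)·k gives f'(k) = n+g+δ, i.e. 0.3·k^(0.3−1) = 0.114, so k_gold = (0.3/0.114)^(1/0.7) ≈ 3.9839.
y_gold = 3.9839^0.3 ≈ 1.5139, c_gold = y_gold − 0.114·k_gold ≈ 1.0597.
Gain: Δc = 1.0597 − 1.0402 ≈ 0.0195.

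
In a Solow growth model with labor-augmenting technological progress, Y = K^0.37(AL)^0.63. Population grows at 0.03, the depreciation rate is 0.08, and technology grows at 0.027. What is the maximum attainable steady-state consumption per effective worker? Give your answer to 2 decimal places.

c_gold ≈ 1.13

n + g + δ = 0.03 + 0.027 + 0.08 = 0.137.
Maximizing c = f(k) − (n+g+δ)·k gives f'(k) = n+g+δ, i.e. 0.37·k^(0.37−1) = 0.137, so k_gold = (0.37/0.137)^(1/0.63) ≈ 4.8405.
y_gold = 4.8405^0.37 ≈ 1.7923.
c_gold = y_gold − (n+g+δ)·k_gold = 1.7923 − 0.137·4.8405 ≈ 1.1291.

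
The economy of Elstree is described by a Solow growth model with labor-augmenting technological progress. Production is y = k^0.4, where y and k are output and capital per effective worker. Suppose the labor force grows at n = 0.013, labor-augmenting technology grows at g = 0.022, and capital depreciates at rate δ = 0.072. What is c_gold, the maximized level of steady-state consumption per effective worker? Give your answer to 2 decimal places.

Break-even investment rate: n + g + δ = 0.013 + 0.022 + 0.072 = 0.107.
Setting f'(k) = n+g+δ gives 0.4·k^(0.4−1) = 0.107, hence k_gold = (0.4/0.107)^(1/0.6) ≈ 9.0045.
y_gold = 9.0045^0.4 ≈ 2.4087.
c_gold = y_gold − (n+g+δ)·k_gold = 2.4087 − 0.107·9.0045 ≈ 1.4452.

c_gold ≈ 1.45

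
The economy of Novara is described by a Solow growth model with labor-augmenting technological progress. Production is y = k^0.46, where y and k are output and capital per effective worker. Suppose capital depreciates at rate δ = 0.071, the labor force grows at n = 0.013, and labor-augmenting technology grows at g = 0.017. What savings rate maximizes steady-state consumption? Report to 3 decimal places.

s_gold = 0.460

The effective depreciation rate is n + g + δ = 0.013 + 0.017 + 0.071 = 0.101.
At the golden rule MPK = n+g+δ, and in any Cobb-Douglas steady state s = (n+g+δ)·k/y = MPK·k/y = capital's share 0.46.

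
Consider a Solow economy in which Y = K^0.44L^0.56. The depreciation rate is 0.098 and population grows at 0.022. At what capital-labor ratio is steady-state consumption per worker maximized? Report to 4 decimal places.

Break-even investment rate: n + δ = 0.022 + 0.098 = 0.12.
At the golden rule the marginal product of capital equals n+δ: 0.44·k^(0.44−1) = 0.12. Solving, k_gold = (0.44/0.12)^(1/0.56) ≈ 10.1772.

k_gold ≈ 10.1772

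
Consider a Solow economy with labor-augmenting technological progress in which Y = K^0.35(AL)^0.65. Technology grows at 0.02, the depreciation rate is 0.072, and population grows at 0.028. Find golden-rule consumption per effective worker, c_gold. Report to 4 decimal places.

c_gold ≈ 1.1567

n + g + δ = 0.028 + 0.02 + 0.072 = 0.12.
Golden rule sets MPK = n+g+δ: 0.35·k^(0.35−1) = 0.12, so k_gold = (0.35/0.12)^(1/0.65) ≈ 5.1905.
y_gold = 5.1905^0.35 ≈ 1.7796.
c_gold = y_gold − (n+g+δ)·k_gold = 1.7796 − 0.12·5.1905 ≈ 1.1567.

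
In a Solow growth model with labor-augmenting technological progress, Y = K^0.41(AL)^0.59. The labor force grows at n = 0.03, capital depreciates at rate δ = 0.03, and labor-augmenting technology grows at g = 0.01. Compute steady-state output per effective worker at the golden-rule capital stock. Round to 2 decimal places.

The effective depreciation rate is n + g + δ = 0.03 + 0.01 + 0.03 = 0.07.
Maximizing c = f(k) − (n+g+δ)·k gives f'(k) = n+g+δ, i.e. 0.41·k^(0.41−1) = 0.07, so k_gold = (0.41/0.07)^(1/0.59) ≈ 20.0061.
Output: y_gold = k_gold^0.41 = 20.0061^0.41 ≈ 3.4157.

y_gold ≈ 3.42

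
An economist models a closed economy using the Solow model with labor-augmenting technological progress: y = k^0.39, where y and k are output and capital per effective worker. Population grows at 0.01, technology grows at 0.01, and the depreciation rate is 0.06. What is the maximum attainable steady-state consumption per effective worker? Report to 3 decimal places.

c_gold ≈ 1.680

Break-even investment rate: n + g + δ = 0.01 + 0.01 + 0.06 = 0.08.
Maximizing c = f(k) − (n+g+δ)·k gives f'(k) = n+g+δ, i.e. 0.39·k^(0.39−1) = 0.08, so k_gold = (0.39/0.08)^(1/0.61) ≈ 13.4223.
y_gold = 13.4223^0.39 ≈ 2.7533.
c_gold = y_gold − (n+g+δ)·k_gold = 2.7533 − 0.08·13.4223 ≈ 1.6795.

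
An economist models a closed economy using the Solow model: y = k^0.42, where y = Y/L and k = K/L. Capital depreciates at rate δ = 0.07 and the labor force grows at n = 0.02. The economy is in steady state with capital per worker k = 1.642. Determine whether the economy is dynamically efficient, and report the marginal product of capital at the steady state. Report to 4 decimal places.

dynamically efficient; MPK ≈ 0.3150

Break-even investment rate: n + δ = 0.02 + 0.07 = 0.09.
MPK = 0.42·k^(0.42−1) = 0.42·1.642^(-0.58) ≈ 0.3150.
MPK > 0.09, so the economy is dynamically efficient (under-saving).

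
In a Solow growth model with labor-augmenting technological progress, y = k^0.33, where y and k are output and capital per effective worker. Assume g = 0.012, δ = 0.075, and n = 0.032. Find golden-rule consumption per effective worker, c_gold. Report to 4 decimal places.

Break-even investment rate: n + g + δ = 0.032 + 0.012 + 0.075 = 0.119.
At the golden rule the marginal product of capital equals n+g+δ: 0.33·k^(0.33−1) = 0.119. Solving, k_gold = (0.33/0.119)^(1/0.67) ≈ 4.5829.
y_gold = 4.5829^0.33 ≈ 1.6526.
c_gold = y_gold − (n+g+δ)·k_gold = 1.6526 − 0.119·4.5829 ≈ 1.1073.

c_gold ≈ 1.1073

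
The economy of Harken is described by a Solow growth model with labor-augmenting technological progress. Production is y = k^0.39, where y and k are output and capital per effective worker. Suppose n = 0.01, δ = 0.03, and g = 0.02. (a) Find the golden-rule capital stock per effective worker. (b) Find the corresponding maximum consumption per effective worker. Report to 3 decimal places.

(a) k_gold ≈ 21.510; (b) c_gold ≈ 2.019

n + g + δ = 0.01 + 0.02 + 0.03 = 0.06.
At the golden rule the marginal product of capital equals n+g+δ: 0.39·k^(0.39−1) = 0.06. Solving, k_gold = (0.39/0.06)^(1/0.61) ≈ 21.5102.
y_gold = 21.5102^0.39 ≈ 3.3093; c_gold = y_gold − 0.06·k_gold ≈ 2.0187.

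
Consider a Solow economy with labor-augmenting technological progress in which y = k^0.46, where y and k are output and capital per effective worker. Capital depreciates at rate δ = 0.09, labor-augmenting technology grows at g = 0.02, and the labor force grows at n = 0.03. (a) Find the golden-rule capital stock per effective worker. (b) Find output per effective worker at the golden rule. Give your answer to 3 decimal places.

(a) k_gold ≈ 9.052; (b) y_gold ≈ 2.755

The effective depreciation rate is n + g + δ = 0.03 + 0.02 + 0.09 = 0.14.
Setting f'(k) = n+g+δ gives 0.46·k^(0.46−1) = 0.14, hence k_gold = (0.46/0.14)^(1/0.54) ≈ 9.0515.
y_gold = 9.0515^0.46 ≈ 2.7548.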